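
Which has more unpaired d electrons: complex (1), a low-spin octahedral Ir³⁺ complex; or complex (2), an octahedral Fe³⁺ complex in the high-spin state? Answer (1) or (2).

(1): Group 9 minus oxidation state +3 gives a d⁶ configuration for Ir³⁺; t₂g⁶ eg⁰ → 0 unpaired.
(2): Fe is in group 8, so Fe³⁺ is d⁵ (8 − 3 = 5); t2g^3 e_g^2 → 5 unpaired.
So (2) has more unpaired electrons.

(2)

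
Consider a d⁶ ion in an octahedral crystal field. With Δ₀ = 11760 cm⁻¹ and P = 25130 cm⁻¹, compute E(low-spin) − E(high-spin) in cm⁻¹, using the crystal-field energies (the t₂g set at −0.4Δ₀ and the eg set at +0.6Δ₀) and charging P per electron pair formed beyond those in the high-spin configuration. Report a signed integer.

26740

High-spin d⁶ fills as t₂g⁴ eg² with CFSE 4(−0.4) + 2(+0.6) = -0.4Δ₀ = -4704 cm⁻¹.
For low-spin the configuration is t₂g⁶ eg⁰: orbital energy -2.4 × 11760 = -28224 cm⁻¹, and 2 additional pairs relative to high-spin add 50260 cm⁻¹, giving 22036 cm⁻¹.
The difference is 22036 − (-4704) = 26740 cm⁻¹, so high-spin lies lower.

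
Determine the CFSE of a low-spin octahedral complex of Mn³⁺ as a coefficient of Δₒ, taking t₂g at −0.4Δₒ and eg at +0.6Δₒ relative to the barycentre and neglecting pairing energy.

-1.6 Δₒ

Mn is in group 7, so Mn³⁺ is d⁴ (7 − 3 = 4).
Configuration: t₂g⁴ eg⁰.
CFSE = 4(-0.4Δₒ) + 0(0.6Δₒ) = -1.6Δₒ + 0.0Δₒ = -1.6Δₒ.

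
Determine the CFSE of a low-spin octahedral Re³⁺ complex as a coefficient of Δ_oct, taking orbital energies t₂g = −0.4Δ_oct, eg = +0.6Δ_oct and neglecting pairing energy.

Group 7 minus oxidation state +3 gives a d⁴ configuration for Re³⁺.
Configuration: t₂g⁴ eg⁰.
CFSE = 4(-0.4Δ_oct) + 0(0.6Δ_oct) = -1.6Δ_oct + 0.0Δ_oct = -1.6Δ_oct.

-1.6 Δ_oct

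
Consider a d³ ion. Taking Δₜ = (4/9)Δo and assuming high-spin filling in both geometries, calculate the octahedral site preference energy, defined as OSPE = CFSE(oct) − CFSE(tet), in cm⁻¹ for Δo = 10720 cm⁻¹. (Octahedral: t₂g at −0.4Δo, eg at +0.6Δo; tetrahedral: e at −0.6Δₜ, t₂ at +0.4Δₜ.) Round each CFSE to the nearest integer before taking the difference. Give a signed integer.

-9052

Octahedral (high-spin): t2g^3 e_g^0, CFSE = 3(−0.4) + 0(+0.6) = -1.2Δo = -1.2 × 10720 = -12864 cm⁻¹.
Tetrahedral: e^2 t2^1, CFSE = 2(−0.6) + 1(+0.4) = -0.8Δₜ = -0.8 × (4/9) × 10720 = -3812 cm⁻¹.
OSPE = CFSE(oct) − CFSE(tet) = -12864 − (-3812) = -9052 cm⁻¹.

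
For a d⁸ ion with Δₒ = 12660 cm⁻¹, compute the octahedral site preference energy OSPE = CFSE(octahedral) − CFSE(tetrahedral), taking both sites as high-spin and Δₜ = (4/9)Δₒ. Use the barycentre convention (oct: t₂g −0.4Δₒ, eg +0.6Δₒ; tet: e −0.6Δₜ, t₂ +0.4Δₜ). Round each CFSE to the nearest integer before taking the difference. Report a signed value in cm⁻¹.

Octahedral (high-spin): t₂g⁶ eg², CFSE = 6(−0.4) + 2(+0.6) = -1.2Δₒ = -1.2 × 12660 = -15192 cm⁻¹.
Tetrahedral e⁴ t₂⁴ gives -0.8Δₜ = -0.8 × (4/9) × 12660 = -4501 cm⁻¹.
OSPE = CFSE(oct) − CFSE(tet) = -15192 − (-4501) = -10691 cm⁻¹.

-10691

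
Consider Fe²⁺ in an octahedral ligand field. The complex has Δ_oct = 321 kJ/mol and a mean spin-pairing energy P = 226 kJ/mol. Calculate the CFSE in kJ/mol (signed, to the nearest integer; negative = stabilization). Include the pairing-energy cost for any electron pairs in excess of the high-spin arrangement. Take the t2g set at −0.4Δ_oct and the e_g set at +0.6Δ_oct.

Fe²⁺: group 8, so d-count = 8 − 2 = 6.
Δ_oct > P, so pairing is preferred: the ground state is low-spin.
That gives t2g^6 e_g^0.
Orbital CFSE = -2.4Δ_oct = -2.4 × 321 = -770 kJ/mol.
Excess pairs vs high-spin: 3 − 1 = 2; pairing cost = +452 kJ/mol.
Net CFSE = -770 + 452 = -318 kJ/mol.

-318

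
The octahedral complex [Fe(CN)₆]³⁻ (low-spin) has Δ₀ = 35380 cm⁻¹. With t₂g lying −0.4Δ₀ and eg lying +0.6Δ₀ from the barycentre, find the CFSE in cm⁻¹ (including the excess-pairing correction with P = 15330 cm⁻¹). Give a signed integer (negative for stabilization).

Each CN⁻ contributes -1; 6 × (-1) = -6. With overall charge -3, Fe is in the +3 oxidation state.
Fe is in group 8, so Fe³⁺ is d⁵ (8 − 3 = 5).
Configuration: t₂g⁵ eg⁰.
CFSE(orbital) = 5×(-0.4Δ₀) + 0×(0.6Δ₀) = -2.0Δ₀; with Δ₀ = 35380 cm⁻¹ that is -70760 cm⁻¹.
Pairing penalty: 2 pairs vs 0 in the high-spin reference → 2 extra × P = 30660 cm⁻¹.
Overall CFSE = -70760 + 30660 = -40100 cm⁻¹.

-40100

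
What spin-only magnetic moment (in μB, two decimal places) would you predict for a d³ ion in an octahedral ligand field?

Configuration: t2g^3 e_g^0 → 3 unpaired electrons.
μ(spin-only) = √[3(3+2)] = √15 ≈ 3.87 μB.

3.87 μB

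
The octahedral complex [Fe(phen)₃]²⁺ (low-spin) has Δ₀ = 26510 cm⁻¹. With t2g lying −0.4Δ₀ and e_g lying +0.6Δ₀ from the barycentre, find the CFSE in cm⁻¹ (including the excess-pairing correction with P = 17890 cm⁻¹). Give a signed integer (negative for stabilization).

phen is neutral, so the +2 overall charge sits on Fe: oxidation state +2.
Fe²⁺: group 8, so d-count = 8 − 2 = 6.
The d⁶ electrons fill as t2g^6 e_g^0.
Orbital CFSE = 6(-0.4) + 0(0.6) = -2.4Δ₀ = -2.4 × 26510 = -63624 cm⁻¹.
Pairing penalty: 3 pairs vs 1 in the high-spin reference → 2 extra × P = 35780 cm⁻¹.
Combining: -63624 + 35780 = -27844 cm⁻¹.

-27844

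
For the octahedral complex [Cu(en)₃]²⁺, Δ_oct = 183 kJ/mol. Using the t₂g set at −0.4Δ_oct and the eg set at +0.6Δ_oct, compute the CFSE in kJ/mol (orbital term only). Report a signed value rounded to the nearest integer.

en is neutral, so the +2 overall charge sits on Cu: oxidation state +2.
Cu is in group 11, so Cu²⁺ is d⁹ (11 − 2 = 9).
Configuration: t₂g⁶ eg³.
CFSE(orbital) = 6×(-0.4Δ_oct) + 3×(0.6Δ_oct) = -0.6Δ_oct; with Δ_oct = 183 kJ/mol that is -110 kJ/mol.

-110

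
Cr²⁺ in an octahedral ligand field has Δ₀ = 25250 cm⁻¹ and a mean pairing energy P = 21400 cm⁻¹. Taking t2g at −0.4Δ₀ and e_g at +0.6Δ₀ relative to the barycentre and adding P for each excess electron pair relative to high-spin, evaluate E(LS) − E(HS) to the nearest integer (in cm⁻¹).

Cr sits in group 6; removing 2 electrons leaves Cr²⁺ with 6 − 2 = 4 d electrons.
High-spin d⁴ fills as t2g^3 e_g^1 with CFSE 3(−0.4) + 1(+0.6) = -0.6Δ₀ = -15150 cm⁻¹.
Low-spin: t2g^4 e_g^0, orbital CFSE = -1.6Δ₀ = -40400 cm⁻¹; plus 1 excess pair × P = +21400 cm⁻¹; total -19000 cm⁻¹.
Thus E(LS) − E(HS) = -3850 cm⁻¹.

-3850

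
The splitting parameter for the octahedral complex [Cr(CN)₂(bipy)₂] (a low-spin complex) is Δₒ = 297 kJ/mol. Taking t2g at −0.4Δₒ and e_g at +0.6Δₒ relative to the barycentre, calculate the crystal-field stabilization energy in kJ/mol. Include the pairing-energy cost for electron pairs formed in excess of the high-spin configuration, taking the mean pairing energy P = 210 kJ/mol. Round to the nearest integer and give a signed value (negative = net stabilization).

Ligand charges: 2×(-1) from CN⁻ and 2×(+0) from bipy sum to -2; with overall charge +0, Cr is +2.
Group 6 minus oxidation state +2 gives a d⁴ configuration for Cr²⁺.
Electron filling gives t2g^4 e_g^0.
CFSE(orbital) = 4×(-0.4Δₒ) + 0×(0.6Δₒ) = -1.6Δₒ; with Δₒ = 297 kJ/mol that is -475 kJ/mol.
Relative to high-spin t2g^3 e_g^1 (0 paired), the low-spin configuration has 1 additional pair, contributing +1 × 210 = +210 kJ/mol.
Overall CFSE = -475 + 210 = -265 kJ/mol.

-265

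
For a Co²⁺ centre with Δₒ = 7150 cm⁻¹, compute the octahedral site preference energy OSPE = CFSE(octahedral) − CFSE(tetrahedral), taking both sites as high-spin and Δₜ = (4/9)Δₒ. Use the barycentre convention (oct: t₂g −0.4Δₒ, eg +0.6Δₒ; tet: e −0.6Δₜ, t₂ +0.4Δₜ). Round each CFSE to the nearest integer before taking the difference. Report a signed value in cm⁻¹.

Group 9 minus oxidation state +2 gives a d⁷ configuration for Co²⁺.
In an octahedral site d⁷ (HS) is t2g^5 e_g^2, giving CFSE(oct) = -0.8Δₒ = -5720 cm⁻¹.
In a tetrahedral site the filling is e^4 t2^3: CFSE(tet) = -1.2Δₜ = -1.2 × (4/9)(7150) = -3813 cm⁻¹.
Subtracting, OSPE = -5720 − (-3813) = -1907 cm⁻¹.

-1907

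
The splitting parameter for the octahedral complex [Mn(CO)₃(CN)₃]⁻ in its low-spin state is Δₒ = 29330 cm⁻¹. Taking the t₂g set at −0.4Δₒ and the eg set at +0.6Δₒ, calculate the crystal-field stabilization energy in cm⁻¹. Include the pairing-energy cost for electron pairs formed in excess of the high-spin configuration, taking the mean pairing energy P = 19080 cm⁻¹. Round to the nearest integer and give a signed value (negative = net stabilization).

-20500

Ligand charges: 3×(+0) from CO and 3×(-1) from CN⁻ sum to -3; with overall charge -1, Mn is +2.
Mn²⁺: group 7, so d-count = 7 − 2 = 5.
The d⁵ electrons fill as t₂g⁵ eg⁰.
Orbital CFSE = 5(-0.4) + 0(0.6) = -2.0Δₒ = -2.0 × 29330 = -58660 cm⁻¹.
Pairing penalty: 2 pairs vs 0 in the high-spin reference → 2 extra × P = 38160 cm⁻¹.
Net CFSE = -58660 + 38160 = -20500 cm⁻¹.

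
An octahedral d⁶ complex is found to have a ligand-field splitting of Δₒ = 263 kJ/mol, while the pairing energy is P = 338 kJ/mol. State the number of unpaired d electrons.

4

Δₒ < P, so pairing is avoided: the ground state is high-spin.
Configuration: t₂g⁴ eg².
Unpaired electrons: 4.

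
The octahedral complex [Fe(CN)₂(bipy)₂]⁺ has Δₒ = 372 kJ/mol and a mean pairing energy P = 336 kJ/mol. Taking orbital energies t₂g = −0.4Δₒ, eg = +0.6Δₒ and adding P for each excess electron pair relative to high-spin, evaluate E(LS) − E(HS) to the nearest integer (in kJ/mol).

Ligand charges: 2×(-1) from CN⁻ and 2×(+0) from bipy sum to -2; with overall charge +1, Fe is +3.
Group 8 minus oxidation state +3 gives a d⁵ configuration for Fe³⁺.
High-spin: t₂g³ eg², CFSE = 0.0Δₒ = 0 kJ/mol.
For low-spin the configuration is t₂g⁵ eg⁰: orbital energy -2.0 × 372 = -744 kJ/mol, and 2 additional pairs relative to high-spin add 672 kJ/mol, giving -72 kJ/mol.
Thus E(LS) − E(HS) = -72 kJ/mol.

-72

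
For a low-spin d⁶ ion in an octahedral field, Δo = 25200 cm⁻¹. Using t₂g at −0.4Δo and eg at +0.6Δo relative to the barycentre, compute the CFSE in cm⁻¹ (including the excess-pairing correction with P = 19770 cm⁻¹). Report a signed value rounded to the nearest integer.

-20940

Electron filling gives t₂g⁶ eg⁰.
CFSE(orbital) = 6×(-0.4Δo) + 0×(0.6Δo) = -2.4Δo; with Δo = 25200 cm⁻¹ that is -60480 cm⁻¹.
Pairing penalty: 3 pairs vs 1 in the high-spin reference → 2 extra × P = 39540 cm⁻¹.
Net CFSE = -60480 + 39540 = -20940 cm⁻¹.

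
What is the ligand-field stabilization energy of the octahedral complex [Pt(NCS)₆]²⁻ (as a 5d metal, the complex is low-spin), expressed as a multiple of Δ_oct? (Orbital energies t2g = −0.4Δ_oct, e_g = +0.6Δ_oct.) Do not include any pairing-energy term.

-2.4 Δ_oct

Each NCS⁻ contributes -1; 6 × (-1) = -6. With overall charge -2, Pt is in the +4 oxidation state.
Group 10 minus oxidation state +4 gives a d⁶ configuration for Pt⁴⁺.
Configuration: t2g^6 e_g^0.
CFSE = 6(-0.4Δ_oct) + 0(0.6Δ_oct) = -2.4Δ_oct + 0.0Δ_oct = -2.4Δ_oct.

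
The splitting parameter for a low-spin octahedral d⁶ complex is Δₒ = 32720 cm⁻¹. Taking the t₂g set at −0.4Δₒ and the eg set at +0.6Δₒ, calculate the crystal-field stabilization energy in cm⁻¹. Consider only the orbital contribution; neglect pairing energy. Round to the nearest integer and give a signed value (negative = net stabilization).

Configuration: t₂g⁶ eg⁰.
The orbital stabilization is -2.4Δₒ = -2.4 × 32720 = -78528 cm⁻¹.

-78528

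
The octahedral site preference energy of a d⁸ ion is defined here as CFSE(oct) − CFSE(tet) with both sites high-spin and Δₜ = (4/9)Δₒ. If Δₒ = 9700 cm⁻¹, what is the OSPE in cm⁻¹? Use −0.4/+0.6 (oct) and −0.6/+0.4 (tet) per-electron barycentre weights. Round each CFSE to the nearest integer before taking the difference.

-8191

In an octahedral site d⁸ (HS) is t₂g⁶ eg², giving CFSE(oct) = -1.2Δₒ = -11640 cm⁻¹.
Tetrahedral: e⁴ t₂⁴, CFSE = 4(−0.6) + 4(+0.4) = -0.8Δₜ = -0.8 × (4/9) × 9700 = -3449 cm⁻¹.
OSPE = CFSE(oct) − CFSE(tet) = -11640 − (-3449) = -8191 cm⁻¹.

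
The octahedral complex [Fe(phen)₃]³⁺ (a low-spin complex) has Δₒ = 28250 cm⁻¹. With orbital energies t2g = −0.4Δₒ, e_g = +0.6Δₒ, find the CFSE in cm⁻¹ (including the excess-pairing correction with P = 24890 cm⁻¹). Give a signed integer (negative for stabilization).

phen is neutral, so the +3 overall charge sits on Fe: oxidation state +3.
Fe³⁺: group 8, so d-count = 8 − 3 = 5.
The d⁵ electrons fill as t2g^5 e_g^0.
The orbital stabilization is -2.0Δₒ = -2.0 × 28250 = -56500 cm⁻¹.
Relative to high-spin t2g^3 e_g^2 (0 paired), the low-spin configuration has 2 additional pairs, contributing +2 × 24890 = +49780 cm⁻¹.
Net CFSE = -56500 + 49780 = -6720 cm⁻¹.

-6720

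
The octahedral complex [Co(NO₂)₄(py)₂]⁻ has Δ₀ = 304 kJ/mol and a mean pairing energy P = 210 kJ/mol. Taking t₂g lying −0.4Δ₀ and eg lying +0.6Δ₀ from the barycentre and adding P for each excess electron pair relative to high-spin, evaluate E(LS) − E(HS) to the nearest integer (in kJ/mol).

Ligand charges: 4×(-1) from NO₂⁻ and 2×(+0) from py sum to -4; with overall charge -1, Co is +3.
Co sits in group 9; removing 3 electrons leaves Co³⁺ with 9 − 3 = 6 d electrons.
In the high-spin limit (t₂g⁴ eg²) the orbital term is -0.4Δ₀ = -122 kJ/mol, with no excess pairing.
Low-spin t₂g⁶ eg⁰ gives -2.4Δ₀ = -730 kJ/mol, but forming 2 extra pairs costs 2P = 420 kJ/mol, so E(LS) = -730 + 420 = -310 kJ/mol.
Thus E(LS) − E(HS) = -188 kJ/mol.

-188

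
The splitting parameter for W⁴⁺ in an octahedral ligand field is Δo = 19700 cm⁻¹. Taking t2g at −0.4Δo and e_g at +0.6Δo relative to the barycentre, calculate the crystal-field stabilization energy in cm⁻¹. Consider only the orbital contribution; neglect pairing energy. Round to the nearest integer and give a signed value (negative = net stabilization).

-15760

W is in group 6, so W⁴⁺ is d² (6 − 4 = 2).
Electron filling gives t2g^2 e_g^0.
CFSE(orbital) = 2×(-0.4Δo) + 0×(0.6Δo) = -0.8Δo; with Δo = 19700 cm⁻¹ that is -15760 cm⁻¹.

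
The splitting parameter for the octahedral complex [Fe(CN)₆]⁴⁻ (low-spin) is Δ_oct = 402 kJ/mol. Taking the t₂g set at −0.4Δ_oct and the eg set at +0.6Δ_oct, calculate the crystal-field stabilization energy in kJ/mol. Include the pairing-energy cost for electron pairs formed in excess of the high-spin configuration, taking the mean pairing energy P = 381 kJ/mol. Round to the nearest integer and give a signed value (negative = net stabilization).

Each CN⁻ contributes -1; 6 × (-1) = -6. With overall charge -4, Fe is in the +2 oxidation state.
Fe is in group 8, so Fe²⁺ is d⁶ (8 − 2 = 6).
The d⁶ electrons fill as t₂g⁶ eg⁰.
The orbital stabilization is -2.4Δ_oct = -2.4 × 402 = -965 kJ/mol.
High-spin d⁶ would be t₂g⁴ eg² with 1 pair; low-spin has 3, so 2 excess pairs cost +2P = +762 kJ/mol.
Combining: -965 + 762 = -203 kJ/mol.

-203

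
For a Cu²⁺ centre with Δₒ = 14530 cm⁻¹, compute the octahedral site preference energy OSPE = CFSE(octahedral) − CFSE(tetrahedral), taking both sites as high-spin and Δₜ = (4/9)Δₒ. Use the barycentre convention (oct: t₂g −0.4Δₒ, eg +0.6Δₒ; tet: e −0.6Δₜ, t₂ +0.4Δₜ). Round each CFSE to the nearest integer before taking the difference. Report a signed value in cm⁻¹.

-6135

Group 11 minus oxidation state +2 gives a d⁹ configuration for Cu²⁺.
Octahedral high-spin t₂g⁶ eg³: CFSE = -0.6 × 14530 = -8718 cm⁻¹.
Tetrahedral e⁴ t₂⁵ gives -0.4Δₜ = -0.4 × (4/9) × 14530 = -2583 cm⁻¹.
OSPE = -8718 − (-2583) = -6135 cm⁻¹.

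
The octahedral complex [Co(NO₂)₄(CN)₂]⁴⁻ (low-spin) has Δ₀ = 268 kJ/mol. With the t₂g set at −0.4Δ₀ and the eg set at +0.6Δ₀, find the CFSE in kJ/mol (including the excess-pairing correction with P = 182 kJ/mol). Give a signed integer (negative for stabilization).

Ligand charges: 4×(-1) from NO₂⁻ and 2×(-1) from CN⁻ sum to -6; with overall charge -4, Co is +2.
Co²⁺: group 9, so d-count = 9 − 2 = 7.
The d⁷ electrons fill as t₂g⁶ eg¹.
CFSE(orbital) = 6×(-0.4Δ₀) + 1×(0.6Δ₀) = -1.8Δ₀; with Δ₀ = 268 kJ/mol that is -482 kJ/mol.
Pairing penalty: 3 pairs vs 2 in the high-spin reference → 1 extra × P = 182 kJ/mol.
Overall CFSE = -482 + 182 = -300 kJ/mol.

-300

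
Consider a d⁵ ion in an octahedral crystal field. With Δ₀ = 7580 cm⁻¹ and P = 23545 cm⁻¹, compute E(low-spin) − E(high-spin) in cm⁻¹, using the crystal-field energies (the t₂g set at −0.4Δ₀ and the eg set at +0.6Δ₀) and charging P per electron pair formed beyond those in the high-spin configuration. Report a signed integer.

High-spin d⁵ fills as t₂g³ eg² with CFSE 3(−0.4) + 2(+0.6) = 0.0Δ₀ = 0 cm⁻¹.
For low-spin the configuration is t₂g⁵ eg⁰: orbital energy -2.0 × 7580 = -15160 cm⁻¹, and 2 additional pairs relative to high-spin add 47090 cm⁻¹, giving 31930 cm⁻¹.
Thus E(LS) − E(HS) = 31930 cm⁻¹.

31930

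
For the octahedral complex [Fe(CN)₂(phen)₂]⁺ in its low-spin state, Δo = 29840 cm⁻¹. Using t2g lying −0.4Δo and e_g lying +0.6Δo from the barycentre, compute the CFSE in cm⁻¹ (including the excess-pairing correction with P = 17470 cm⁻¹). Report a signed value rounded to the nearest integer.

-24740

Ligand charges: 2×(-1) from CN⁻ and 2×(+0) from phen sum to -2; with overall charge +1, Fe is +3.
Fe³⁺: group 8, so d-count = 8 − 3 = 5.
Electron filling gives t2g^5 e_g^0.
Orbital CFSE = 5(-0.4) + 0(0.6) = -2.0Δo = -2.0 × 29840 = -59680 cm⁻¹.
Pairing penalty: 2 pairs vs 0 in the high-spin reference → 2 extra × P = 34940 cm⁻¹.
Combining: -59680 + 34940 = -24740 cm⁻¹.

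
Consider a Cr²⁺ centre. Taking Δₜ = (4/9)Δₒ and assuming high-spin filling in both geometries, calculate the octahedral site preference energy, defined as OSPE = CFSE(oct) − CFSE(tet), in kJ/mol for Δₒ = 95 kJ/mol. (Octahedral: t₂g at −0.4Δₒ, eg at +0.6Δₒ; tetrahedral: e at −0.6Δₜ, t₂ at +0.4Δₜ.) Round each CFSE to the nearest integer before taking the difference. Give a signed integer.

-40

Cr²⁺: group 6, so d-count = 6 − 2 = 4.
In an octahedral site d⁴ (HS) is t2g^3 e_g^1, giving CFSE(oct) = -0.6Δₒ = -57 kJ/mol.
In a tetrahedral site the filling is e^2 t2^2: CFSE(tet) = -0.4Δₜ = -0.4 × (4/9)(95) = -17 kJ/mol.
OSPE = -57 − (-17) = -40 kJ/mol.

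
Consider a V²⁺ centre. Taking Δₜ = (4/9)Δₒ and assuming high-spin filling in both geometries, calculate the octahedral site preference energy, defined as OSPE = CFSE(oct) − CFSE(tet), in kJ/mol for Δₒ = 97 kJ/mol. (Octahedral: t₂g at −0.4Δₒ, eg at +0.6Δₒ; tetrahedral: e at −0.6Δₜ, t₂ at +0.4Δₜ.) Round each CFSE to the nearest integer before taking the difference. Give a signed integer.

V sits in group 5; removing 2 electrons leaves V²⁺ with 5 − 2 = 3 d electrons.
Octahedral high-spin t₂g³ eg⁰: CFSE = -1.2 × 97 = -116 kJ/mol.
Tetrahedral e² t₂¹ gives -0.8Δₜ = -0.8 × (4/9) × 97 = -34 kJ/mol.
OSPE = -116 − (-34) = -82 kJ/mol.

-82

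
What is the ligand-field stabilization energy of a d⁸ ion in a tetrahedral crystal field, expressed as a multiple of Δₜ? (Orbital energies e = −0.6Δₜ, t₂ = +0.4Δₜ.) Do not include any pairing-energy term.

-0.8 Δₜ

Tetrahedral fields are weak (Δₜ ≈ 4/9 Δₒ), so electrons fill high-spin.
Configuration: e⁴ t₂⁴.
CFSE = 4(-0.6Δₜ) + 4(0.4Δₜ) = -2.4Δₜ + 1.6Δₜ = -0.8Δₜ.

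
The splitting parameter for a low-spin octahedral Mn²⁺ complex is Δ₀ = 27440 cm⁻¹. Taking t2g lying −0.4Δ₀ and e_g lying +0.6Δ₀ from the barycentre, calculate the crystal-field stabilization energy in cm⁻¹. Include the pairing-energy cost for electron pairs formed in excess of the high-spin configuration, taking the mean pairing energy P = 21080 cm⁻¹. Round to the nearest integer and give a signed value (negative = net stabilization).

-12720

Group 7 minus oxidation state +2 gives a d⁵ configuration for Mn²⁺.
Configuration: t2g^5 e_g^0.
CFSE(orbital) = 5×(-0.4Δ₀) + 0×(0.6Δ₀) = -2.0Δ₀; with Δ₀ = 27440 cm⁻¹ that is -54880 cm⁻¹.
Relative to high-spin t2g^3 e_g^2 (0 paired), the low-spin configuration has 2 additional pairs, contributing +2 × 21080 = +42160 cm⁻¹.
Net CFSE = -54880 + 42160 = -12720 cm⁻¹.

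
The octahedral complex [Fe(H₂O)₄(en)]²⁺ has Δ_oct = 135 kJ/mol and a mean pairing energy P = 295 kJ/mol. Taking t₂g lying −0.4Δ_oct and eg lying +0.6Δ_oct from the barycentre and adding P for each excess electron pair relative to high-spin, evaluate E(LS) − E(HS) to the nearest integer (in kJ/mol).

Ligand charges: 4×(+0) from H₂O and 1×(+0) from en sum to +0; with overall charge +2, Fe is +2.
Fe²⁺: group 8, so d-count = 8 − 2 = 6.
High-spin: t₂g⁴ eg², CFSE = -0.4Δ_oct = -54 kJ/mol.
Low-spin: t₂g⁶ eg⁰, orbital CFSE = -2.4Δ_oct = -324 kJ/mol; plus 2 excess pairs × P = +590 kJ/mol; total 266 kJ/mol.
Thus E(LS) − E(HS) = 320 kJ/mol.

320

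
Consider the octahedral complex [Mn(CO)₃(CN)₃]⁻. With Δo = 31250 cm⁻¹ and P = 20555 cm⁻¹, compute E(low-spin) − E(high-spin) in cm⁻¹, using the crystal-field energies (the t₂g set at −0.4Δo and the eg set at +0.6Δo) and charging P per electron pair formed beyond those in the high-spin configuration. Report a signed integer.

Ligand charges: 3×(+0) from CO and 3×(-1) from CN⁻ sum to -3; with overall charge -1, Mn is +2.
Mn sits in group 7; removing 2 electrons leaves Mn²⁺ with 7 − 2 = 5 d electrons.
High-spin d⁵ fills as t₂g³ eg² with CFSE 3(−0.4) + 2(+0.6) = 0.0Δo = 0 cm⁻¹.
For low-spin the configuration is t₂g⁵ eg⁰: orbital energy -2.0 × 31250 = -62500 cm⁻¹, and 2 additional pairs relative to high-spin add 41110 cm⁻¹, giving -21390 cm⁻¹.
Thus E(LS) − E(HS) = -21390 cm⁻¹.

-21390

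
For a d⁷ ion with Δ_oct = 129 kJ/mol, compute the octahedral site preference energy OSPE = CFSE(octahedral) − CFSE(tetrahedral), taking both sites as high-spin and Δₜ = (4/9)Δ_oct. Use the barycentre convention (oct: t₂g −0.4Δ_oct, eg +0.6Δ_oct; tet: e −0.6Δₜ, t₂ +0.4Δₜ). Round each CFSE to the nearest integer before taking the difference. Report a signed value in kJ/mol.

Octahedral high-spin t₂g⁵ eg²: CFSE = -0.8 × 129 = -103 kJ/mol.
Tetrahedral e⁴ t₂³ gives -1.2Δₜ = -1.2 × (4/9) × 129 = -69 kJ/mol.
OSPE = CFSE(oct) − CFSE(tet) = -103 − (-69) = -34 kJ/mol.

-34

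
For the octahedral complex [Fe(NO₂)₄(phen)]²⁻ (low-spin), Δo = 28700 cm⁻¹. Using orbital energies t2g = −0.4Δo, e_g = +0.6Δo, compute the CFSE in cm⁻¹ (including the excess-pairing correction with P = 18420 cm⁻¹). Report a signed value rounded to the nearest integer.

Ligand charges: 4×(-1) from NO₂⁻ and 1×(+0) from phen sum to -4; with overall charge -2, Fe is +2.
Fe sits in group 8; removing 2 electrons leaves Fe²⁺ with 8 − 2 = 6 d electrons.
Configuration: t2g^6 e_g^0.
CFSE(orbital) = 6×(-0.4Δo) + 0×(0.6Δo) = -2.4Δo; with Δo = 28700 cm⁻¹ that is -68880 cm⁻¹.
High-spin d⁶ would be t2g^4 e_g^2 with 1 pair; low-spin has 3, so 2 excess pairs cost +2P = +36840 cm⁻¹.
Overall CFSE = -68880 + 36840 = -32040 cm⁻¹.

-32040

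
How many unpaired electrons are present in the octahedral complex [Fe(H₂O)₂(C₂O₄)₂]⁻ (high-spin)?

5

Ligand charges: 2×(+0) from H₂O and 2×(-2) from C₂O₄²⁻ sum to -4; with overall charge -1, Fe is +3.
Group 8 minus oxidation state +3 gives a d⁵ configuration for Fe³⁺.
Configuration: t2g^3 e_g^2, giving 5 unpaired electrons.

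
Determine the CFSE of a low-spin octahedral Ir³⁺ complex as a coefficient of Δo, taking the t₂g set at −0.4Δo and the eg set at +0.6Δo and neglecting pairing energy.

-2.4 Δo

Ir³⁺: group 9, so d-count = 9 − 3 = 6.
Configuration: t₂g⁶ eg⁰.
CFSE = 6(-0.4Δo) + 0(0.6Δo) = -2.4Δo + 0.0Δo = -2.4Δo.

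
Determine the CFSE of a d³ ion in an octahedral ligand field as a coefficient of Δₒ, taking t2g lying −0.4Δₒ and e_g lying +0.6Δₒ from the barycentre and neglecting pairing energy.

For octahedral d³ the high- and low-spin configurations coincide.
Configuration: t2g^3 e_g^0.
CFSE = 3(-0.4Δₒ) + 0(0.6Δₒ) = -1.2Δₒ + 0.0Δₒ = -1.2Δₒ.

-1.2 Δₒ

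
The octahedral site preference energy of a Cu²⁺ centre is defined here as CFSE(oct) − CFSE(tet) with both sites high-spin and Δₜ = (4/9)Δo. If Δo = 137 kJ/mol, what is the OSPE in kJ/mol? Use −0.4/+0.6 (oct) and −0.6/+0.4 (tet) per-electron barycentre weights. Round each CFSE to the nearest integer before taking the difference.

-58

Group 11 minus oxidation state +2 gives a d⁹ configuration for Cu²⁺.
In an octahedral site d⁹ (HS) is t₂g⁶ eg³, giving CFSE(oct) = -0.6Δo = -82 kJ/mol.
Tetrahedral e⁴ t₂⁵ gives -0.4Δₜ = -0.4 × (4/9) × 137 = -24 kJ/mol.
OSPE = -82 − (-24) = -58 kJ/mol.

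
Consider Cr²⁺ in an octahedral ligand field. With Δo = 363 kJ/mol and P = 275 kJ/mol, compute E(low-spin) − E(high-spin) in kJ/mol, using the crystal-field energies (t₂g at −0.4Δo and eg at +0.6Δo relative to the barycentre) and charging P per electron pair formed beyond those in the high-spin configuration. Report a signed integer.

Cr sits in group 6; removing 2 electrons leaves Cr²⁺ with 6 − 2 = 4 d electrons.
High-spin: t₂g³ eg¹, CFSE = -0.6Δo = -218 kJ/mol.
For low-spin the configuration is t₂g⁴ eg⁰: orbital energy -1.6 × 363 = -581 kJ/mol, and 1 additional pair relative to high-spin adds 275 kJ/mol, giving -306 kJ/mol.
E(LS) − E(HS) = -306 − (-218) = -88 kJ/mol.

-88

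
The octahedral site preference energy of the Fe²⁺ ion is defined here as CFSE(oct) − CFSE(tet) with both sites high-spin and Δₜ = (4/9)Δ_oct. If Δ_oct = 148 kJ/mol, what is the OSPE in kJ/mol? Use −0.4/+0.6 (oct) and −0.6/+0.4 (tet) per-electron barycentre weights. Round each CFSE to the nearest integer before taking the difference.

-20

Fe²⁺: group 8, so d-count = 8 − 2 = 6.
Octahedral high-spin t2g^4 e_g^2: CFSE = -0.4 × 148 = -59 kJ/mol.
Tetrahedral: e^3 t2^3, CFSE = 3(−0.6) + 3(+0.4) = -0.6Δₜ = -0.6 × (4/9) × 148 = -39 kJ/mol.
Subtracting, OSPE = -59 − (-39) = -20 kJ/mol.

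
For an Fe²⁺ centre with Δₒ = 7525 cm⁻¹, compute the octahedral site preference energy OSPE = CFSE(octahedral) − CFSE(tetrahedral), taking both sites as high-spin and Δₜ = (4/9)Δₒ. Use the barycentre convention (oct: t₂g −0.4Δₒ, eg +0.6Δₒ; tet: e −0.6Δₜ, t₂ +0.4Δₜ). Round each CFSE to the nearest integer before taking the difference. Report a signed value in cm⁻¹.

-1003

Fe is in group 8, so Fe²⁺ is d⁶ (8 − 2 = 6).
Octahedral (high-spin): t2g^4 e_g^2, CFSE = 4(−0.4) + 2(+0.6) = -0.4Δₒ = -0.4 × 7525 = -3010 cm⁻¹.
In a tetrahedral site the filling is e^3 t2^3: CFSE(tet) = -0.6Δₜ = -0.6 × (4/9)(7525) = -2007 cm⁻¹.
Subtracting, OSPE = -3010 − (-2007) = -1003 cm⁻¹.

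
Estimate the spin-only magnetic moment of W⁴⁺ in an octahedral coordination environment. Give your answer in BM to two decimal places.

W⁴⁺: group 6, so d-count = 6 − 4 = 2.
For octahedral d² the high- and low-spin configurations coincide.
Configuration: t2g^2 e_g^0 → 2 unpaired electrons.
μ(spin-only) = √[2(2+2)] = √8 ≈ 2.83 BM.

2.83 BM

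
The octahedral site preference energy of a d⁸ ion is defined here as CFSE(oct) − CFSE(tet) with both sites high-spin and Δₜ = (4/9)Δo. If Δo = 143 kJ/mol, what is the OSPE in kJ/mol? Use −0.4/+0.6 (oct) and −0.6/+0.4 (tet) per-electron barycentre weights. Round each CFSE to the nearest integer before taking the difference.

Octahedral (high-spin): t₂g⁶ eg², CFSE = 6(−0.4) + 2(+0.6) = -1.2Δo = -1.2 × 143 = -172 kJ/mol.
In a tetrahedral site the filling is e⁴ t₂⁴: CFSE(tet) = -0.8Δₜ = -0.8 × (4/9)(143) = -51 kJ/mol.
Subtracting, OSPE = -172 − (-51) = -121 kJ/mol.

-121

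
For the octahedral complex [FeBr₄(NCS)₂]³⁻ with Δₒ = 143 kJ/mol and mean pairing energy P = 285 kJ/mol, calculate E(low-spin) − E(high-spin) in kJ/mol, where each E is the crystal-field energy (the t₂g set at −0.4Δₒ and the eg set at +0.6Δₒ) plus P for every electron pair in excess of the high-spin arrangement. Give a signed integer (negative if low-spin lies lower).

Ligand charges: 4×(-1) from Br⁻ and 2×(-1) from NCS⁻ sum to -6; with overall charge -3, Fe is +3.
Fe³⁺: group 8, so d-count = 8 − 3 = 5.
High-spin d⁵ fills as t₂g³ eg² with CFSE 3(−0.4) + 2(+0.6) = 0.0Δₒ = 0 kJ/mol.
Low-spin t₂g⁵ eg⁰ gives -2.0Δₒ = -286 kJ/mol, but forming 2 extra pairs costs 2P = 570 kJ/mol, so E(LS) = -286 + 570 = 284 kJ/mol.
Thus E(LS) − E(HS) = 284 kJ/mol.

284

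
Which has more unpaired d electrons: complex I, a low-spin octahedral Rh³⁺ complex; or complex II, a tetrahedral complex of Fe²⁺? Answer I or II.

II

I: Rh sits in group 9; removing 3 electrons leaves Rh³⁺ with 9 − 3 = 6 d electrons; t₂g⁶ eg⁰ → 0 unpaired.
II: Fe sits in group 8; removing 2 electrons leaves Fe²⁺ with 8 − 2 = 6 d electrons; With tetrahedral geometry the complex is necessarily high-spin; e^3 t2^3 → 4 unpaired.
So II has more unpaired electrons.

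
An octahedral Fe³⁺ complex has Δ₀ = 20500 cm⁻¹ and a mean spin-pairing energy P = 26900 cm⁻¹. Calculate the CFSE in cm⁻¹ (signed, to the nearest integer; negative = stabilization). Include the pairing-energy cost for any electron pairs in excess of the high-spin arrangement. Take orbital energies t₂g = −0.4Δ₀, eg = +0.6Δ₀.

Fe is in group 8, so Fe³⁺ is d⁵ (8 − 3 = 5).
Since Δ₀ = 20500 cm⁻¹ < P = 26900 cm⁻¹, the complex adopts the high-spin configuration.
Filling d⁵ accordingly: t₂g³ eg².
Orbital CFSE = 0.0Δ₀ = 0.0 × 20500 = 0 cm⁻¹.
High-spin has no excess pairs, so no pairing correction applies.

0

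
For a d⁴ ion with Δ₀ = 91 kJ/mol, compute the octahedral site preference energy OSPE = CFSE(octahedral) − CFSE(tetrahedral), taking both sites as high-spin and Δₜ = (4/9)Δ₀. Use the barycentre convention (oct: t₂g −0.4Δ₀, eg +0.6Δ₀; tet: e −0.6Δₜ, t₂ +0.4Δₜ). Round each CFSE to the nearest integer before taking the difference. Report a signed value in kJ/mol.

In an octahedral site d⁴ (HS) is t2g^3 e_g^1, giving CFSE(oct) = -0.6Δ₀ = -55 kJ/mol.
Tetrahedral: e^2 t2^2, CFSE = 2(−0.6) + 2(+0.4) = -0.4Δₜ = -0.4 × (4/9) × 91 = -16 kJ/mol.
OSPE = CFSE(oct) − CFSE(tet) = -55 − (-16) = -39 kJ/mol.

-39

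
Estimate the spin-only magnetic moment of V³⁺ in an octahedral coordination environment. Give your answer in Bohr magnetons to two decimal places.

2.83 Bohr magnetons

V³⁺: group 5, so d-count = 5 − 3 = 2.
Configuration: t₂g² eg⁰ → 2 unpaired electrons.
μ(spin-only) = √[2(2+2)] = √8 ≈ 2.83 Bohr magnetons.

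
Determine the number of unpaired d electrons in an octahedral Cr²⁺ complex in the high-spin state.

4

Cr is in group 6, so Cr²⁺ is d⁴ (6 − 2 = 4).
Configuration: t2g^3 e_g^1, giving 4 unpaired electrons.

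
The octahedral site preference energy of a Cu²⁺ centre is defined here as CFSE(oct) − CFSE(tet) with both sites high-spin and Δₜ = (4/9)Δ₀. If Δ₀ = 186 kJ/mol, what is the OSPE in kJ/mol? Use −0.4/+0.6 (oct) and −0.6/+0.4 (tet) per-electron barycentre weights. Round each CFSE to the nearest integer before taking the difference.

-79

Cu²⁺: group 11, so d-count = 11 − 2 = 9.
Octahedral (high-spin): t₂g⁶ eg³, CFSE = 6(−0.4) + 3(+0.6) = -0.6Δ₀ = -0.6 × 186 = -112 kJ/mol.
Tetrahedral: e⁴ t₂⁵, CFSE = 4(−0.6) + 5(+0.4) = -0.4Δₜ = -0.4 × (4/9) × 186 = -33 kJ/mol.
OSPE = CFSE(oct) − CFSE(tet) = -112 − (-33) = -79 kJ/mol.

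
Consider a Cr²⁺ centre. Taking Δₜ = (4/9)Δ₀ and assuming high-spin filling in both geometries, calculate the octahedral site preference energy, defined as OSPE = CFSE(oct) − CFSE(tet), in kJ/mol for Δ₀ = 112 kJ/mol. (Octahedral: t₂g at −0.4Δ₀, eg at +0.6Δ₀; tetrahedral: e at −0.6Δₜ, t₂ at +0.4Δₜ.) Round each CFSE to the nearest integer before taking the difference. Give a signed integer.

Cr is in group 6, so Cr²⁺ is d⁴ (6 − 2 = 4).
Octahedral high-spin t₂g³ eg¹: CFSE = -0.6 × 112 = -67 kJ/mol.
In a tetrahedral site the filling is e² t₂²: CFSE(tet) = -0.4Δₜ = -0.4 × (4/9)(112) = -20 kJ/mol.
OSPE = CFSE(oct) − CFSE(tet) = -67 − (-20) = -47 kJ/mol.

-47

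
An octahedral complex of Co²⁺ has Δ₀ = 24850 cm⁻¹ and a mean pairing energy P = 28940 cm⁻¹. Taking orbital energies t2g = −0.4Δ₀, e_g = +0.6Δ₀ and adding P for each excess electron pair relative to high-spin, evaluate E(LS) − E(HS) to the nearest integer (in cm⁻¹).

4090

Group 9 minus oxidation state +2 gives a d⁷ configuration for Co²⁺.
In the high-spin limit (t2g^5 e_g^2) the orbital term is -0.8Δ₀ = -19880 cm⁻¹, with no excess pairing.
Low-spin: t2g^6 e_g^1, orbital CFSE = -1.8Δ₀ = -44730 cm⁻¹; plus 1 excess pair × P = +28940 cm⁻¹; total -15790 cm⁻¹.
The difference is -15790 − (-19880) = 4090 cm⁻¹, so high-spin lies lower.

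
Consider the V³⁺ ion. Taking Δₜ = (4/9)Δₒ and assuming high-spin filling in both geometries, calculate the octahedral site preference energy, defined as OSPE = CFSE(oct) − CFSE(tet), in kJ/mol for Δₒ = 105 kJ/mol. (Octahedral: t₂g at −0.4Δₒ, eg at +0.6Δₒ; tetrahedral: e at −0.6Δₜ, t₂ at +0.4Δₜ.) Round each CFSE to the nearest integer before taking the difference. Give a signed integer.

-28

V is in group 5, so V³⁺ is d² (5 − 3 = 2).
Octahedral (high-spin): t₂g² eg⁰, CFSE = 2(−0.4) + 0(+0.6) = -0.8Δₒ = -0.8 × 105 = -84 kJ/mol.
Tetrahedral: e² t₂⁰, CFSE = 2(−0.6) + 0(+0.4) = -1.2Δₜ = -1.2 × (4/9) × 105 = -56 kJ/mol.
OSPE = CFSE(oct) − CFSE(tet) = -84 − (-56) = -28 kJ/mol.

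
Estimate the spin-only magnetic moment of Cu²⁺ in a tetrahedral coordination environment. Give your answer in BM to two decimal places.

1.73 BM

Cu²⁺: group 11, so d-count = 11 − 2 = 9.
Tetrahedral fields are weak (Δₜ ≈ 4/9 Δₒ), so electrons fill high-spin.
Configuration: e⁴ t₂⁵ → 1 unpaired electron.
μ(spin-only) = √[1(1+2)] = √3 ≈ 1.73 BM.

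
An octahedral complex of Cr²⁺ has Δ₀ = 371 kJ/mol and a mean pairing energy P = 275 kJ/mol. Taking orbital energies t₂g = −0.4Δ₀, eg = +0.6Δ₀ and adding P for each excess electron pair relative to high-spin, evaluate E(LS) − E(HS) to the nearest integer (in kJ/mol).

-96

Cr²⁺: group 6, so d-count = 6 − 2 = 4.
High-spin: t₂g³ eg¹, CFSE = -0.6Δ₀ = -223 kJ/mol.
For low-spin the configuration is t₂g⁴ eg⁰: orbital energy -1.6 × 371 = -594 kJ/mol, and 1 additional pair relative to high-spin adds 275 kJ/mol, giving -319 kJ/mol.
The difference is -319 − (-223) = -96 kJ/mol, so low-spin lies lower.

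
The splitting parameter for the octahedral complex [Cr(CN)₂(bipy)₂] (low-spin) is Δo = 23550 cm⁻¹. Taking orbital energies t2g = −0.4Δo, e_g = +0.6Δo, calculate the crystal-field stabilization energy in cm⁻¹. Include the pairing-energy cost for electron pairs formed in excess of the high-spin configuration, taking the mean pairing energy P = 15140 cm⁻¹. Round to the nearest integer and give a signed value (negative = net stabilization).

-22540

Ligand charges: 2×(-1) from CN⁻ and 2×(+0) from bipy sum to -2; with overall charge +0, Cr is +2.
Cr is in group 6, so Cr²⁺ is d⁴ (6 − 2 = 4).
Electron filling gives t2g^4 e_g^0.
CFSE(orbital) = 4×(-0.4Δo) + 0×(0.6Δo) = -1.6Δo; with Δo = 23550 cm⁻¹ that is -37680 cm⁻¹.
Relative to high-spin t2g^3 e_g^1 (0 paired), the low-spin configuration has 1 additional pair, contributing +1 × 15140 = +15140 cm⁻¹.
Overall CFSE = -37680 + 15140 = -22540 cm⁻¹.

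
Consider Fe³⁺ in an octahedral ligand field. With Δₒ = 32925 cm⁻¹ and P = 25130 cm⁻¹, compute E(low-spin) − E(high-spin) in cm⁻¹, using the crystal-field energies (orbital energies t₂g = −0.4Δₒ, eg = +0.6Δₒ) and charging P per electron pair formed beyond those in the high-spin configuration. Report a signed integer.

Fe³⁺: group 8, so d-count = 8 − 3 = 5.
High-spin d⁵ fills as t₂g³ eg² with CFSE 3(−0.4) + 2(+0.6) = 0.0Δₒ = 0 cm⁻¹.
For low-spin the configuration is t₂g⁵ eg⁰: orbital energy -2.0 × 32925 = -65850 cm⁻¹, and 2 additional pairs relative to high-spin add 50260 cm⁻¹, giving -15590 cm⁻¹.
The difference is -15590 − (0) = -15590 cm⁻¹, so low-spin lies lower.

-15590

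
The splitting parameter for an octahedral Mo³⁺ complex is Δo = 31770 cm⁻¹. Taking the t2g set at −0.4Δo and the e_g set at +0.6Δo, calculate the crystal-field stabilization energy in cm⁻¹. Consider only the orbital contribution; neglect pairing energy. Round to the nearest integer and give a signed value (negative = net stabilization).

Mo sits in group 6; removing 3 electrons leaves Mo³⁺ with 6 − 3 = 3 d electrons.
For octahedral d³ the high- and low-spin configurations coincide.
The d³ electrons fill as t2g^3 e_g^0.
Orbital CFSE = 3(-0.4) + 0(0.6) = -1.2Δo = -1.2 × 31770 = -38124 cm⁻¹.

-38124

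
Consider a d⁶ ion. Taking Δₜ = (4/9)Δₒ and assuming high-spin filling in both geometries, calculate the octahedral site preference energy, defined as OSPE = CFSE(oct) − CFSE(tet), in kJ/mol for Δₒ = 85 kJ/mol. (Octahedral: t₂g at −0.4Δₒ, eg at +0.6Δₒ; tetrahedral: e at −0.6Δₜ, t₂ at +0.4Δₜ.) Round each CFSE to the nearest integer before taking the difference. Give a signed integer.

-11

In an octahedral site d⁶ (HS) is t₂g⁴ eg², giving CFSE(oct) = -0.4Δₒ = -34 kJ/mol.
In a tetrahedral site the filling is e³ t₂³: CFSE(tet) = -0.6Δₜ = -0.6 × (4/9)(85) = -23 kJ/mol.
OSPE = CFSE(oct) − CFSE(tet) = -34 − (-23) = -11 kJ/mol.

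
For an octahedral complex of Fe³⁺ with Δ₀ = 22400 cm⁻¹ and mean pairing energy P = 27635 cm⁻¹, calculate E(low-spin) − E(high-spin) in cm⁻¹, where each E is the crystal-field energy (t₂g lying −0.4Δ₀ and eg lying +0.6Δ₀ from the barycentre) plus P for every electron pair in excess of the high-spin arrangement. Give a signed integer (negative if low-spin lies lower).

Fe is in group 8, so Fe³⁺ is d⁵ (8 − 3 = 5).
High-spin d⁵ fills as t₂g³ eg² with CFSE 3(−0.4) + 2(+0.6) = 0.0Δ₀ = 0 cm⁻¹.
Low-spin t₂g⁵ eg⁰ gives -2.0Δ₀ = -44800 cm⁻¹, but forming 2 extra pairs costs 2P = 55270 cm⁻¹, so E(LS) = -44800 + 55270 = 10470 cm⁻¹.
E(LS) − E(HS) = 10470 − (0) = 10470 cm⁻¹.

10470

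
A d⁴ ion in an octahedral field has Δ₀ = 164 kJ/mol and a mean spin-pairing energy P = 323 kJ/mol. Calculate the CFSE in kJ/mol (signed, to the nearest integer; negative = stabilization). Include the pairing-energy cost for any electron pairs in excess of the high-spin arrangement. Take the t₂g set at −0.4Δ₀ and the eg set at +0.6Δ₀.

Here Δ₀ < P (164 < 323), so the high-spin state is favoured.
Configuration: t₂g³ eg¹.
Orbital CFSE = -0.6Δ₀ = -0.6 × 164 = -98 kJ/mol.
High-spin has no excess pairs, so no pairing correction applies.

-98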